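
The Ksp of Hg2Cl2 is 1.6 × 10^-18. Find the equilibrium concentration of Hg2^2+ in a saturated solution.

7.4 × 10^-7 M

Hg2Cl2(s) ⇌ Hg2^2+ + 2 Cl^-
Ksp = [Hg2^2+][Cl^-]^2
For each mole of Hg2Cl2 that dissolves: [Hg2^2+] = s, [Cl^-] = 2s.
Substituting: Ksp = s(2s)^2 = 4s^3
s^3 = 1.6 × 10^-18 / 4, so s = 7.37 × 10^-7 M
[Hg2^2+] = s = 7.4 × 10^-7 M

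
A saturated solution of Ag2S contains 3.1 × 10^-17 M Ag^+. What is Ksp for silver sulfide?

1.5 × 10^-50

Ag2S(s) ⇌ 2 Ag^+(aq) + S^2-(aq)
Stoichiometry gives [S^2-] = (1/2)[Ag^+] = 1.55 × 10^-17 M.
Ksp = [Ag^+]^2[S^2-]
Ksp = (3.1 × 10^-17)^2 × 1.55 × 10^-17 = 1.5 × 10^-50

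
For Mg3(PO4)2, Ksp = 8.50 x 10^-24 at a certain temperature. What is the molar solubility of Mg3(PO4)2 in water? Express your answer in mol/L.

Mg3(PO4)2(s) ⇌ 3 Mg^2+ + 2 PO4^3-
Ksp = [Mg^2+]^3[PO4^3-]^2
For each mole of Mg3(PO4)2 that dissolves: [Mg^2+] = 3s, [PO4^3-] = 2s.
Substituting: Ksp = (3s)^3(2s)^2 = 108s^5
s = (8.50 x 10^-24 / 108)^(1/5) = 9.53 × 10^-6 M

s ≈ 9.53 x 10^-6 M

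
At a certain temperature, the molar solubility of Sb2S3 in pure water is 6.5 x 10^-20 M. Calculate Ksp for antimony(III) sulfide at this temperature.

1.3 x 10^-94

Sb2S3(s) <=> 2 Sb^3+(aq) + 3 S^2-(aq)
With molar solubility s: [Sb^3+] = 2s, [S^2-] = 3s.
Ksp = [Sb^3+]^2[S^2-]^3
Substituting: Ksp = (2s)^2(3s)^3 = 108s^5
Ksp = 108 × (6.5 × 10^-20)^5 = 1.3 x 10^-94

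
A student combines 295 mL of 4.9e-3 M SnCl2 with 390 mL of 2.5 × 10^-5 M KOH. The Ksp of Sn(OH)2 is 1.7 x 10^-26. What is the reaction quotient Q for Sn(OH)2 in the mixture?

Q ≈ 4.3 x 10^-13

Total volume = 295 + 390 = 685 mL.
[Sn^2+] = 4.9 x 10^-3 × (295/685) = 2.11 × 10^-3 M
[OH^-] = 2.5 × 10^-5 × (390/685) = 1.42 × 10^-5 M
Sn(OH)2(s) <=> Sn^2+ + 2 OH^-, so Q = [Sn^2+][OH^-]^2
Q = (2.11 × 10^-3)(1.42 × 10^-5)^2 = 4.3 × 10^-13
Q > Ksp, so Sn(OH)2 will precipitate.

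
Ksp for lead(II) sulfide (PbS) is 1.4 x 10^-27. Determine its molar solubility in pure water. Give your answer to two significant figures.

3.7e-14 M

PbS(s) ⇌ Pb^2+ + S^2-
Ksp = [Pb^2+][S^2-]
Let s = molar solubility. Then [Pb^2+] = s and [S^2-] = s.
Ksp = s^2
s = (1.4 x 10^-27)^(1/2) = 3.7 × 10^-14 M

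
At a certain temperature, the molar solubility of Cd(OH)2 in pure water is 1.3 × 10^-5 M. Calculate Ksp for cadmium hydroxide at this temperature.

Cd(OH)2(s) ⇌ Cd^2+(aq) + 2 OH^-(aq)
For each mole of Cd(OH)2 that dissolves: [Cd^2+] = s, [OH^-] = 2s.
Ksp = [Cd^2+][OH^-]^2
Substituting: Ksp = s(2s)^2 = 4s^3
Ksp = 4 × (1.3 × 10^-5)^3 = 8.8 x 10^-15

8.8 x 10^-15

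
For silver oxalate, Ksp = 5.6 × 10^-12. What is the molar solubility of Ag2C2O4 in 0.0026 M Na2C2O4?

s ≈ 2.3 × 10^-5 M

Ag2C2O4(s) <=> 2 Ag^+ + C2O4^2-
Ksp = [Ag^+]^2[C2O4^2-]
Let s = moles of Ag2C2O4 that dissolve per litre. [Ag^+] = 2s, [C2O4^2-] = 0.0026 + s ≈ 0.0026 (Ksp is small, so little additional dissolves).
Ksp ≈ (2s)^2 × 0.0026
s = 2.3 × 10^-5 M
Check: s = 2.3 x 10^-5 ≪ 0.0026, so the approximation is valid.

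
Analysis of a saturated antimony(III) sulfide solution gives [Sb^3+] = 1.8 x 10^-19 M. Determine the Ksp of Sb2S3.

Sb2S3(s) ⇌ 2 Sb^3+(aq) + 3 S^2-(aq)
Stoichiometry gives [S^2-] = (3/2)[Sb^3+] = 2.70 x 10^-19 M.
Ksp = [Sb^3+]^2[S^2-]^3
Ksp = (1.8 × 10^-19)^2 × (2.70 x 10^-19)^3 = 6.4 × 10^-94

6.4 × 10^-94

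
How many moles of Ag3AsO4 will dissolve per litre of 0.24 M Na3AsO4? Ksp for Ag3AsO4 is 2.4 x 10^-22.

Ag3AsO4(s) <=> 3 Ag^+ + AsO4^3-
Ksp = [Ag^+]^3[AsO4^3-]
Let s = moles of Ag3AsO4 that dissolve per litre. [Ag^+] = 3s, [AsO4^3-] = 0.24 + s ≈ 0.24 (Ksp is small, so little additional dissolves).
Ksp ≈ (3s)^3 × 0.24
s = 3.3 × 10^-8 M
Check: s = 3.3 × 10^-8 ≪ 0.24, so the approximation is valid.

s ≈ 3.3 x 10^-8 M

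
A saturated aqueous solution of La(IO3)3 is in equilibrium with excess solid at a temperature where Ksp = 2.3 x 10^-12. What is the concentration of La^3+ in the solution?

5.4 × 10^-4 M

La(IO3)3(s) ⇌ La^3+ + 3 IO3^-
Ksp = [La^3+][IO3^-]^3
Let s = molar solubility. Then [La^3+] = s and [IO3^-] = 3s.
So Ksp = s × (3s)^3 = 27s^4
s^4 = 2.3 x 10^-12 / 27, so s = 5.40 × 10^-4 M
[La^3+] = s = 5.4 × 10^-4 M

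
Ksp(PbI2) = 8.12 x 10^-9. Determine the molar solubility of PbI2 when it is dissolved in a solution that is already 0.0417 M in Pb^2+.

2.21e-4 M

PbI2(s) ⇌ Pb^2+(aq) + 2 I^-(aq)
Ksp = [Pb^2+][I^-]^2
If s mol/L dissolves here, [Pb^2+] = 0.0417 + s ≈ 0.0417, [I^-] = 2s (common-ion effect: Pb^2+ is already 0.0417 M).
Ksp ≈ 0.0417 × (2s)^2
s = 2.21 × 10^-4 M
Check: s = 2.2 × 10^-4 ≪ 0.0417, so the approximation is valid.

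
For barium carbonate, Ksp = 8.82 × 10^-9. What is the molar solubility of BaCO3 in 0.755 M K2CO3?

s ≈ 1.17 × 10^-8 M

BaCO3(s) ⇌ Ba^2+(aq) + CO3^2-(aq)
Ksp = [Ba^2+][CO3^2-]
Let s be the molar solubility in this solution. [Ba^2+] = s, [CO3^2-] = 0.755 + s ≈ 0.755 (Ksp is small, so little additional dissolves).
Ksp ≈ s × 0.755
s = 1.17 x 10^-8 M
Check: s = 1.2 x 10^-8 ≪ 0.755, so the approximation is valid.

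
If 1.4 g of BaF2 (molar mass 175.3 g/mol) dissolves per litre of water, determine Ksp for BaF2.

Molar solubility s = (1.4 g/L) / (175.3 g/mol) = 7.99 × 10^-3 M.
BaF2(s) ⇌ Ba^2+(aq) + 2 F^-(aq)
For each mole of BaF2 that dissolves: [Ba^2+] = s, [F^-] = 2s.
Ksp = [Ba^2+][F^-]^2
So Ksp = s × (2s)^2 = 4s^3
Ksp = 4 × (7.99 × 10^-3)^3 = 2.0 × 10^-6

Ksp = 2.0 × 10^-6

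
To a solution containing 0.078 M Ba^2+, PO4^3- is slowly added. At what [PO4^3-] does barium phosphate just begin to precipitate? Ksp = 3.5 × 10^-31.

[PO4^3-] ≈ 2.7e-14 M

Ba3(PO4)2(s) ⇌ 3 Ba^2+ + 2 PO4^3-
Ksp = [Ba^2+]^3[PO4^3-]^2
Precipitation begins when Q = Ksp. With [Ba^2+] = 0.078 M:
3.5 × 10^-31 = (0.078)^3 × [PO4^3-]^2
[PO4^3-] = (3.5 × 10^-31 / 4.75 × 10^-4)^(1/2) = 2.7 x 10^-14 M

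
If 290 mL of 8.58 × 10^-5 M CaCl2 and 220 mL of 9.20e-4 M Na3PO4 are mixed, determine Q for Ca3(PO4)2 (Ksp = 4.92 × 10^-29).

Q ≈ 1.83 × 10^-20

Total volume = 290 + 220 = 510 mL.
[Ca^2+] = 8.58 × 10^-5 × (290/510) = 4.879 x 10^-5 M
[PO4^3-] = 9.20 × 10^-4 × (220/510) = 3.969 × 10^-4 M
Ca3(PO4)2(s) <=> 3 Ca^2+ + 2 PO4^3-, so Q = [Ca^2+]^3[PO4^3-]^2
Q = (4.879 × 10^-5)^3(3.969 × 10^-4)^2 = 1.83 x 10^-20
Q > Ksp, so Ca3(PO4)2 will precipitate.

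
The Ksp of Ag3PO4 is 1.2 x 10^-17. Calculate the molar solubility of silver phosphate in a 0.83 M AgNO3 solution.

2.1 × 10^-17 M

Ag3PO4(s) <=> 3 Ag^+ + PO4^3-
Ksp = [Ag^+]^3[PO4^3-]
If s mol/L dissolves here, [Ag^+] = 0.83 + 3s ≈ 0.83, [PO4^3-] = s (Ksp is small, so little additional dissolves).
Ksp ≈ (0.83)^3 × s
s = 2.1 × 10^-17 M
Check: 3s = 6.3 x 10^-17 ≪ 0.83, so the approximation is valid.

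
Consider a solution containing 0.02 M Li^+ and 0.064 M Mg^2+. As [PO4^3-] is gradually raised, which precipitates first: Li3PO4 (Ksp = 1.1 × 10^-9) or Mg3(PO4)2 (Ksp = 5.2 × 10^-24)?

Precipitation of each salt starts when its ion product equals its Ksp.
For Li3PO4: 1.1 × 10^-9 = (0.02)^3 × [PO4^3-]  ⇒  [PO4^3-] = 1.4 x 10^-4 M.
For Mg3(PO4)2: 5.2 × 10^-24 = (0.064)^3 × [PO4^3-]^2  ⇒  [PO4^3-] = 1.4 × 10^-10 M.
The salt with the lower threshold [PO4^3-] precipitates first: Mg3(PO4)2.

Mg3(PO4)2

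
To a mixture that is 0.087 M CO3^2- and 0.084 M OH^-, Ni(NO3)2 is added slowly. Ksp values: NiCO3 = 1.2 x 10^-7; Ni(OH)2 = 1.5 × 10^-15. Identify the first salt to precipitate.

Each salt begins to precipitate when Q = Ksp, i.e. when [Ni^2+] reaches its threshold.
For NiCO3: 1.2 x 10^-7 = 0.087 × [Ni^2+]  ⇒  [Ni^2+] = 1.4 × 10^-6 M.
For Ni(OH)2: 1.5 × 10^-15 = (0.084)^2 × [Ni^2+]  ⇒  [Ni^2+] = 2.1 × 10^-13 M.
The salt with the lower threshold [Ni^2+] precipitates first: Ni(OH)2.

Ni(OH)2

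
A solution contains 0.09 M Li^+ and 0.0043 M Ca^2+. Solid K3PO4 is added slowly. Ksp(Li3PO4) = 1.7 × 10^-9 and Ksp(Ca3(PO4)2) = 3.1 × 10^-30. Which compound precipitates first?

Each salt begins to precipitate when Q = Ksp, i.e. when [PO4^3-] reaches its threshold.
For Li3PO4: 1.7 × 10^-9 = (0.09)^3 × [PO4^3-]  ⇒  [PO4^3-] = 2.3 x 10^-6 M.
For Ca3(PO4)2: 3.1 × 10^-30 = (0.0043)^3 × [PO4^3-]^2  ⇒  [PO4^3-] = 6.2 x 10^-12 M.
The salt with the lower threshold [PO4^3-] precipitates first: Ca3(PO4)2.

Ca3(PO4)2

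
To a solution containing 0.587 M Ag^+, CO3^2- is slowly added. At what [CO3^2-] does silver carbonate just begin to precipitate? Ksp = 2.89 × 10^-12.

Ag2CO3(s) ⇌ 2 Ag^+(aq) + CO3^2-(aq)
Ksp = [Ag^+]^2[CO3^2-]
Precipitation begins when Q = Ksp. With [Ag^+] = 0.587 M:
2.89 × 10^-12 = (0.587)^2 × [CO3^2-]
[CO3^2-] = (2.89 × 10^-12 / 3.446 × 10^-1) = 8.39 × 10^-12 M

[CO3^2-] = 8.39 × 10^-12 M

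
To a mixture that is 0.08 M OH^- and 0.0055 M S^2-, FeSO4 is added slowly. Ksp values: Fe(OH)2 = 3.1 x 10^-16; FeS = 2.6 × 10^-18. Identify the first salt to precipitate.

Precipitation of each salt starts when its ion product equals its Ksp.
For Fe(OH)2: 3.1 x 10^-16 = (0.08)^2 × [Fe^2+]  ⇒  [Fe^2+] = 4.8 × 10^-14 M.
For FeS: 2.6 × 10^-18 = 0.0055 × [Fe^2+]  ⇒  [Fe^2+] = 4.7 x 10^-16 M.
The salt with the lower threshold [Fe^2+] precipitates first: FeS.

FeS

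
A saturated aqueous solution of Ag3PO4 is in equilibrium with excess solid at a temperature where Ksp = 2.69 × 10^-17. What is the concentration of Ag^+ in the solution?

9.48 × 10^-5 M

Ag3PO4(s) ⇌ 3 Ag^+(aq) + PO4^3-(aq)
Ksp = [Ag^+]^3[PO4^3-]
For each mole of Ag3PO4 that dissolves: [Ag^+] = 3s, [PO4^3-] = s.
Ksp = (3s)^3s = 27s^4
Solving, s = (2.69 × 10^-17/27)^(1/4) = 3.159 × 10^-5 M
[Ag^+] = 3s = 9.48 x 10^-5 M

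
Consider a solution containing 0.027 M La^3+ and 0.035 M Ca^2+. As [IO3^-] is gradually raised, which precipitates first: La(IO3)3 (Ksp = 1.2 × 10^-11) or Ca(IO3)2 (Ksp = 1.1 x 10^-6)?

La(IO3)3

Each salt begins to precipitate when Q = Ksp, i.e. when [IO3^-] reaches its threshold.
For La(IO3)3: 1.2 × 10^-11 = 0.027 × [IO3^-]^3  ⇒  [IO3^-] = 7.6 × 10^-4 M.
For Ca(IO3)2: 1.1 x 10^-6 = 0.035 × [IO3^-]^2  ⇒  [IO3^-] = 5.6 × 10^-3 M.
The salt with the lower threshold [IO3^-] precipitates first: La(IO3)3.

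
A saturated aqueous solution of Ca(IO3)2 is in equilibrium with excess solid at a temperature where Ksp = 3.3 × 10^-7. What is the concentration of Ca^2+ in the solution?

Ca(IO3)2(s) ⇌ Ca^2+ + 2 IO3^-
Ksp = [Ca^2+][IO3^-]^2
With molar solubility s: [Ca^2+] = s, [IO3^-] = 2s.
Substituting: Ksp = s(2s)^2 = 4s^3
Solving, s = (3.3 × 10^-7/4)^(1/3) = 4.35 x 10^-3 M
[Ca^2+] = s = 4.4 × 10^-3 M

[Ca^2+] = 4.4 × 10^-3 M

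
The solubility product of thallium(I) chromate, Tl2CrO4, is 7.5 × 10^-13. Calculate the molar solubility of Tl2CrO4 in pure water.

Tl2CrO4(s) ⇌ 2 Tl^+(aq) + CrO4^2-(aq)
Ksp = [Tl^+]^2[CrO4^2-]
Let s = molar solubility. Then [Tl^+] = 2s and [CrO4^2-] = s.
Ksp = (2s)^2s = 4s^3
s = (7.5 × 10^-13 / 4)^(1/3) = 5.7 x 10^-5 M

s = 5.7 × 10^-5 M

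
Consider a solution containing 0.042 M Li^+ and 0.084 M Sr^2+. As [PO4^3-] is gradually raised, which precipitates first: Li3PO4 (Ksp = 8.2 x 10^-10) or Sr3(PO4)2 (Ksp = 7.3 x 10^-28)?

Precipitation of each salt starts when its ion product equals its Ksp.
For Li3PO4: 8.2 x 10^-10 = (0.042)^3 × [PO4^3-]  ⇒  [PO4^3-] = 1.1 × 10^-5 M.
For Sr3(PO4)2: 7.3 x 10^-28 = (0.084)^3 × [PO4^3-]^2  ⇒  [PO4^3-] = 1.1 × 10^-12 M.
The salt with the lower threshold [PO4^3-] precipitates first: Sr3(PO4)2.

Sr3(PO4)2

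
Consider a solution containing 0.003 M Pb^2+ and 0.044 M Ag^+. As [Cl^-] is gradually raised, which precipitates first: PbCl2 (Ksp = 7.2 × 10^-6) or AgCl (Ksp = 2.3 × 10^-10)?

AgCl

Precipitation of each salt starts when its ion product equals its Ksp.
For PbCl2: 7.2 × 10^-6 = 0.003 × [Cl^-]^2  ⇒  [Cl^-] = 4.9 × 10^-2 M.
For AgCl: 2.3 × 10^-10 = 0.044 × [Cl^-]  ⇒  [Cl^-] = 5.2 × 10^-9 M.
The salt with the lower threshold [Cl^-] precipitates first: AgCl.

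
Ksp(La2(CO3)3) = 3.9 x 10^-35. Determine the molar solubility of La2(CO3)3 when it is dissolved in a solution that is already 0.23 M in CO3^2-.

La2(CO3)3(s) ⇌ 2 La^3+(aq) + 3 CO3^2-(aq)
Ksp = [La^3+]^2[CO3^2-]^3
If s mol/L dissolves here, [La^3+] = 2s, [CO3^2-] = 0.23 + 3s ≈ 0.23 (since the CO3^2- already present dominates).
Ksp ≈ (2s)^2 × (0.23)^3
s = 2.8 x 10^-17 M
Check: 3s = 8.5 × 10^-17 ≪ 0.23, so the approximation is valid.

s = 2.8 × 10^-17 M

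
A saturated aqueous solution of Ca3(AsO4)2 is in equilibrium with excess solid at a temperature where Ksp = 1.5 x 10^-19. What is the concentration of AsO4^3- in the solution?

[AsO4^3-] ≈ 1.3 × 10^-4 M

Ca3(AsO4)2(s) <=> 3 Ca^2+(aq) + 2 AsO4^3-(aq)
Ksp = [Ca^2+]^3[AsO4^3-]^2
With molar solubility s: [Ca^2+] = 3s, [AsO4^3-] = 2s.
Substituting: Ksp = (3s)^3(2s)^2 = 108s^5
s^5 = 1.5 x 10^-19 / 108, so s = 6.74 × 10^-5 M
[AsO4^3-] = 2s = 1.3 × 10^-4 M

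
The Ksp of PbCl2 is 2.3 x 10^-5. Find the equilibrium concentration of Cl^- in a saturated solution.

PbCl2(s) ⇌ Pb^2+ + 2 Cl^-
Ksp = [Pb^2+][Cl^-]^2
If s mol/L of PbCl2 dissolves, [Pb^2+] = s and [Cl^-] = 2s.
Substituting: Ksp = s(2s)^2 = 4s^3
Solving, s = (2.3 x 10^-5/4)^(1/3) = 1.79 × 10^-2 M
[Cl^-] = 2s = 3.6 x 10^-2 M

[Cl^-] = 3.6e-2 M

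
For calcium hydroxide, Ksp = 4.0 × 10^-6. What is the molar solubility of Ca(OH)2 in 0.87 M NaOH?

Ca(OH)2(s) ⇌ Ca^2+ + 2 OH^-
Ksp = [Ca^2+][OH^-]^2
Let s = moles of Ca(OH)2 that dissolve per litre. [Ca^2+] = s, [OH^-] = 0.87 + 2s ≈ 0.87 (Ksp is small, so little additional dissolves).
Ksp ≈ s × (0.87)^2
s = 5.3 × 10^-6 M
Check: 2s = 1.1 × 10^-5 ≪ 0.87, so the approximation is valid.

5.3 x 10^-6 M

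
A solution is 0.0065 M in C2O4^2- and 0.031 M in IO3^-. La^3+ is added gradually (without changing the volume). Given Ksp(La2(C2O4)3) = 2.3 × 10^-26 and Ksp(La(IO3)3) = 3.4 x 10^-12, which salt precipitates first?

Each salt begins to precipitate when Q = Ksp, i.e. when [La^3+] reaches its threshold.
For La2(C2O4)3: 2.3 × 10^-26 = (0.0065)^3 × [La^3+]^2  ⇒  [La^3+] = 2.9 × 10^-10 M.
For La(IO3)3: 3.4 x 10^-12 = (0.031)^3 × [La^3+]  ⇒  [La^3+] = 1.1 x 10^-7 M.
The salt with the lower threshold [La^3+] precipitates first: La2(C2O4)3.

La2(C2O4)3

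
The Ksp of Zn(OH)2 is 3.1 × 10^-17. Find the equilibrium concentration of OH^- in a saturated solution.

Zn(OH)2(s) ⇌ Zn^2+(aq) + 2 OH^-(aq)
Ksp = [Zn^2+][OH^-]^2
Let s = molar solubility. Then [Zn^2+] = s and [OH^-] = 2s.
Ksp = s(2s)^2 = 4s^3
s = (3.1 × 10^-17 / 4)^(1/3) = 1.98 × 10^-6 M
[OH^-] = 2s = 4.0 × 10^-6 M

4.0 × 10^-6 M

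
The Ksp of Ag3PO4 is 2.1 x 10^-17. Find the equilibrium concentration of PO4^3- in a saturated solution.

[PO4^3-] = 3.0 x 10^-5 M

Ag3PO4(s) ⇌ 3 Ag^+(aq) + PO4^3-(aq)
Ksp = [Ag^+]^3[PO4^3-]
With molar solubility s: [Ag^+] = 3s, [PO4^3-] = s.
Substituting: Ksp = (3s)^3s = 27s^4
s^4 = 2.1 x 10^-17 / 27, so s = 2.97 x 10^-5 M
[PO4^3-] = s = 3.0 × 10^-5 M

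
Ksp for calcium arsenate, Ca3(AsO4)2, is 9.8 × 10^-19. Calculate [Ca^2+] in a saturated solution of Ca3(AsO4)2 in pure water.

Ca3(AsO4)2(s) ⇌ 3 Ca^2+(aq) + 2 AsO4^3-(aq)
Ksp = [Ca^2+]^3[AsO4^3-]^2
Let s = molar solubility. Then [Ca^2+] = 3s and [AsO4^3-] = 2s.
Ksp = (3s)^3(2s)^2 = 108s^5
s = (9.8 × 10^-19 / 108)^(1/5) = 9.81 × 10^-5 M
[Ca^2+] = 3s = 2.9 × 10^-4 M

[Ca^2+] ≈ 2.9e-4 M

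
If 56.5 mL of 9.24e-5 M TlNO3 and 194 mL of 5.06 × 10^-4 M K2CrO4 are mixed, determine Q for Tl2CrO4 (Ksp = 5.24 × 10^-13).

Q = 1.70e-13

Total volume = 56.5 + 194 = 250.5 mL.
[Tl^+] = 9.24 × 10^-5 × (56.5/250.5) = 2.084 × 10^-5 M
[CrO4^2-] = 5.06 × 10^-4 × (194/250.5) = 3.919 × 10^-4 M
Tl2CrO4(s) <=> 2 Tl^+ + CrO4^2-, so Q = [Tl^+]^2[CrO4^2-]
Q = (2.084 × 10^-5)^2(3.919 x 10^-4) = 1.70 x 10^-13
Q < Ksp, so no precipitate of Tl2CrO4 forms.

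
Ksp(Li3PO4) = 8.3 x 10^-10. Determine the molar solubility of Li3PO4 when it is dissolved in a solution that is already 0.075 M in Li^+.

s = 2.0e-6 M

Li3PO4(s) <=> 3 Li^+(aq) + PO4^3-(aq)
Ksp = [Li^+]^3[PO4^3-]
Let s be the molar solubility in this solution. [Li^+] = 0.075 + 3s ≈ 0.075, [PO4^3-] = s (common-ion effect: Li^+ is already 0.075 M).
Ksp ≈ (0.075)^3 × s
s = 2.0 x 10^-6 M
Check: 3s = 5.9 × 10^-6 ≪ 0.075, so the approximation is valid.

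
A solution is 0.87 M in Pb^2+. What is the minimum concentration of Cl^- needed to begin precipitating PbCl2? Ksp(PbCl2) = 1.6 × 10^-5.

PbCl2(s) <=> Pb^2+ + 2 Cl^-
Ksp = [Pb^2+][Cl^-]^2
Precipitation begins when Q = Ksp. With [Pb^2+] = 0.87 M:
1.6 × 10^-5 = (0.87) × [Cl^-]^2
[Cl^-] = (1.6 × 10^-5 / 8.7 × 10^-1)^(1/2) = 4.3 × 10^-3 M

[Cl^-] = 4.3 × 10^-3 M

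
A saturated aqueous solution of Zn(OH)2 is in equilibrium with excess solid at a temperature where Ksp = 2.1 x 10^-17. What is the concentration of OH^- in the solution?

Zn(OH)2(s) <=> Zn^2+(aq) + 2 OH^-(aq)
Ksp = [Zn^2+][OH^-]^2
For each mole of Zn(OH)2 that dissolves: [Zn^2+] = s, [OH^-] = 2s.
Ksp = s(2s)^2 = 4s^3
s = (2.1 x 10^-17 / 4)^(1/3) = 1.74 × 10^-6 M
[OH^-] = 2s = 3.5 x 10^-6 M

[OH^-] = 3.5 x 10^-6 M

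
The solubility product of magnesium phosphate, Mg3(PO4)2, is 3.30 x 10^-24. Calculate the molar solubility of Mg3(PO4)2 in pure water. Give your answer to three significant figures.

s ≈ 7.89 × 10^-6 M

Mg3(PO4)2(s) ⇌ 3 Mg^2+ + 2 PO4^3-
Ksp = [Mg^2+]^3[PO4^3-]^2
With molar solubility s: [Mg^2+] = 3s, [PO4^3-] = 2s.
So Ksp = (3s)^3 × (2s)^2 = 108s^5
s^5 = 3.30 x 10^-24 / 108, so s = 7.89 × 10^-6 M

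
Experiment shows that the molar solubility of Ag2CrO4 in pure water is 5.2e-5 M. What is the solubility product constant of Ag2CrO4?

5.6 x 10^-13

Ag2CrO4(s) ⇌ 2 Ag^+ + CrO4^2-
With molar solubility s: [Ag^+] = 2s, [CrO4^2-] = s.
Ksp = [Ag^+]^2[CrO4^2-]
So Ksp = (2s)^2 × s = 4s^3
Ksp = 4 × (5.2 × 10^-5)^3 = 5.6 × 10^-13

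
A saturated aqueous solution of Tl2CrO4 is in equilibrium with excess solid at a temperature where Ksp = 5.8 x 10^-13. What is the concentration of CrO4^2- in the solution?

Tl2CrO4(s) ⇌ 2 Tl^+(aq) + CrO4^2-(aq)
Ksp = [Tl^+]^2[CrO4^2-]
With molar solubility s: [Tl^+] = 2s, [CrO4^2-] = s.
So Ksp = (2s)^2 × s = 4s^3
s^3 = 5.8 x 10^-13 / 4, so s = 5.25 × 10^-5 M
[CrO4^2-] = s = 5.3 × 10^-5 M

[CrO4^2-] ≈ 5.3 × 10^-5 M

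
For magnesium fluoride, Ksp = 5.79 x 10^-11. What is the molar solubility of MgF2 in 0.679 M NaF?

MgF2(s) <=> Mg^2+ + 2 F^-
Ksp = [Mg^2+][F^-]^2
If s mol/L dissolves here, [Mg^2+] = s, [F^-] = 0.679 + 2s ≈ 0.679 (common-ion effect: F^- is already 0.679 M).
Ksp ≈ s × (0.679)^2
s = 1.26 x 10^-10 M
Check: 2s = 2.5 x 10^-10 ≪ 0.679, so the approximation is valid.

s ≈ 1.26 x 10^-10 M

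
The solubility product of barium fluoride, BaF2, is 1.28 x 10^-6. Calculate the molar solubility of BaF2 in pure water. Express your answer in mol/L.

BaF2(s) ⇌ Ba^2+(aq) + 2 F^-(aq)
Ksp = [Ba^2+][F^-]^2
Let s = molar solubility. Then [Ba^2+] = s and [F^-] = 2s.
Ksp = s(2s)^2 = 4s^3
Solving, s = (1.28 x 10^-6/4)^(1/3) = 6.84 x 10^-3 M

s ≈ 6.84 x 10^-3 M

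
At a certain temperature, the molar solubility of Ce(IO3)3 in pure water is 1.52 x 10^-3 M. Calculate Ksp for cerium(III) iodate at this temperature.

Ksp = 1.44 × 10^-10

Ce(IO3)3(s) <=> Ce^3+ + 3 IO3^-
For each mole of Ce(IO3)3 that dissolves: [Ce^3+] = s, [IO3^-] = 3s.
Ksp = [Ce^3+][IO3^-]^3
So Ksp = s × (3s)^3 = 27s^4
With s = 1.52 x 10^-3: Ksp = 1.44 x 10^-10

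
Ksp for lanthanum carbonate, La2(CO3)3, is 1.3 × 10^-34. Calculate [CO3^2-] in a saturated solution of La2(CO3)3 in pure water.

2.0e-7 M

La2(CO3)3(s) ⇌ 2 La^3+(aq) + 3 CO3^2-(aq)
Ksp = [La^3+]^2[CO3^2-]^3
Let s = molar solubility. Then [La^3+] = 2s and [CO3^2-] = 3s.
Substituting: Ksp = (2s)^2(3s)^3 = 108s^5
Solving, s = (1.3 × 10^-34/108)^(1/5) = 6.55 x 10^-8 M
[CO3^2-] = 3s = 2.0 × 10^-7 M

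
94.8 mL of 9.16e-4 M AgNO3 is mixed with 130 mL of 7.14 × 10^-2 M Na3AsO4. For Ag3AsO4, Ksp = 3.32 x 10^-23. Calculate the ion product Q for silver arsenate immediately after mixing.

2.38 × 10^-12

Total volume = 94.8 + 130 = 224.8 mL.
[Ag^+] = 9.16 × 10^-4 × (94.8/224.8) = 3.863 × 10^-4 M
[AsO4^3-] = 7.14 × 10^-2 × (130/224.8) = 4.129 × 10^-2 M
Ag3AsO4(s) <=> 3 Ag^+ + AsO4^3-, so Q = [Ag^+]^3[AsO4^3-]
Q = (3.863 × 10^-4)^3(4.129 x 10^-2) = 2.38 x 10^-12
Q > Ksp, so Ag3AsO4 will precipitate.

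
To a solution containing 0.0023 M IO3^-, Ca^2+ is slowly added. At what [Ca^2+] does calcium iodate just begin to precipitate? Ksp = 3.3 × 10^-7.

[Ca^2+] = 6.2e-2 M

Ca(IO3)2(s) ⇌ Ca^2+(aq) + 2 IO3^-(aq)
Ksp = [Ca^2+][IO3^-]^2
Precipitation begins when Q = Ksp. With [IO3^-] = 0.0023 M:
3.3 × 10^-7 = (0.0023)^2 × [Ca^2+]
[Ca^2+] = (3.3 × 10^-7 / 5.29 × 10^-6) = 6.2 × 10^-2 M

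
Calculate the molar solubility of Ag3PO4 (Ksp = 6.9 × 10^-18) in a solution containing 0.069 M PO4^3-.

1.5e-6 M

Ag3PO4(s) <=> 3 Ag^+(aq) + PO4^3-(aq)
Ksp = [Ag^+]^3[PO4^3-]
Let s = moles of Ag3PO4 that dissolve per litre. [Ag^+] = 3s, [PO4^3-] = 0.069 + s ≈ 0.069 (common-ion effect: PO4^3- is already 0.069 M).
Ksp ≈ (3s)^3 × 0.069
s = 1.5 x 10^-6 M
Check: s = 1.5 x 10^-6 ≪ 0.069, so the approximation is valid.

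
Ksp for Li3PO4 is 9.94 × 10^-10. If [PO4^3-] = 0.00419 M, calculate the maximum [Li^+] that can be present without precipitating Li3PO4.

[Li^+] ≈ 6.19 x 10^-3 M

Li3PO4(s) ⇌ 3 Li^+ + PO4^3-
Ksp = [Li^+]^3[PO4^3-]
Precipitation begins when Q = Ksp. With [PO4^3-] = 0.00419 M:
9.94 × 10^-10 = (0.00419) × [Li^+]^3
[Li^+] = (9.94 × 10^-10 / 4.19 x 10^-3)^(1/3) = 6.19 × 10^-3 M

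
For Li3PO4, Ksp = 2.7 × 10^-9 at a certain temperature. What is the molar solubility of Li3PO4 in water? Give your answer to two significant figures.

s ≈ 3.2 × 10^-3 M

Li3PO4(s) <=> 3 Li^+(aq) + PO4^3-(aq)
Ksp = [Li^+]^3[PO4^3-]
Let s = molar solubility. Then [Li^+] = 3s and [PO4^3-] = s.
So Ksp = (3s)^3 × s = 27s^4
s = (2.7 × 10^-9 / 27)^(1/4) = 3.2 × 10^-3 M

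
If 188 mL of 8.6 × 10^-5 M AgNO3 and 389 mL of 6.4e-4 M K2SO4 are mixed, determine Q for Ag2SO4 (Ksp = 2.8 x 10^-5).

3.4e-13

Total volume = 188 + 389 = 577 mL.
[Ag^+] = 8.6 x 10^-5 × (188/577) = 2.80 × 10^-5 M
[SO4^2-] = 6.4 x 10^-4 × (389/577) = 4.31 x 10^-4 M
Ag2SO4(s) <=> 2 Ag^+ + SO4^2-, so Q = [Ag^+]^2[SO4^2-]
Q = (2.80 × 10^-5)^2(4.31 × 10^-4) = 3.4 × 10^-13
Q < Ksp, so no precipitate of Ag2SO4 forms.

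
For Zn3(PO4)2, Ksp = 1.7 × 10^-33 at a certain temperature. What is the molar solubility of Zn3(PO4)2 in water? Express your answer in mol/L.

Zn3(PO4)2(s) ⇌ 3 Zn^2+ + 2 PO4^3-
Ksp = [Zn^2+]^3[PO4^3-]^2
With molar solubility s: [Zn^2+] = 3s, [PO4^3-] = 2s.
So Ksp = (3s)^3 × (2s)^2 = 108s^5
Solving, s = (1.7 × 10^-33/108)^(1/5) = 1.1 × 10^-7 M

s ≈ 1.1 × 10^-7 M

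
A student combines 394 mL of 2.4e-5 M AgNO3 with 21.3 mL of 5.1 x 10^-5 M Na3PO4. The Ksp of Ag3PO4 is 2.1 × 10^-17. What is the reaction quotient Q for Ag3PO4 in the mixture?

Q = 3.1e-20

Total volume = 394 + 21.3 = 415.3 mL.
[Ag^+] = 2.4 × 10^-5 × (394/415.3) = 2.28 × 10^-5 M
[PO4^3-] = 5.1 × 10^-5 × (21.3/415.3) = 2.62 x 10^-6 M
Ag3PO4(s) ⇌ 3 Ag^+ + PO4^3-, so Q = [Ag^+]^3[PO4^3-]
Q = (2.28 × 10^-5)^3(2.62 × 10^-6) = 3.1 × 10^-20
Q < Ksp, so no precipitate of Ag3PO4 forms.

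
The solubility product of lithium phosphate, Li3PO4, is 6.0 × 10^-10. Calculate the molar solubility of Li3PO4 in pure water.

s ≈ 2.2 × 10^-3 M

Li3PO4(s) ⇌ 3 Li^+(aq) + PO4^3-(aq)
Ksp = [Li^+]^3[PO4^3-]
If s mol/L of Li3PO4 dissolves, [Li^+] = 3s and [PO4^3-] = s.
Ksp = (3s)^3s = 27s^4
s = (6.0 × 10^-10 / 27)^(1/4) = 2.2 x 10^-3 M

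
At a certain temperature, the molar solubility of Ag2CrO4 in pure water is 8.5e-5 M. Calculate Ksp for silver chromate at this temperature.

Ag2CrO4(s) ⇌ 2 Ag^+(aq) + CrO4^2-(aq)
With molar solubility s: [Ag^+] = 2s, [CrO4^2-] = s.
Ksp = [Ag^+]^2[CrO4^2-]
So Ksp = (2s)^2 × s = 4s^3
Ksp = 4 × (8.5 x 10^-5)^3 = 2.5 x 10^-12

Ksp ≈ 2.5 x 10^-12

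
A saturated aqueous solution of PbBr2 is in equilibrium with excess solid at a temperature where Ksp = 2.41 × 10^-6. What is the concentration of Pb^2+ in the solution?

[Pb^2+] = 8.45 × 10^-3 M

PbBr2(s) <=> Pb^2+ + 2 Br^-
Ksp = [Pb^2+][Br^-]^2
For each mole of PbBr2 that dissolves: [Pb^2+] = s, [Br^-] = 2s.
Ksp = s(2s)^2 = 4s^3
s^3 = 2.41 × 10^-6 / 4, so s = 8.446 x 10^-3 M
[Pb^2+] = s = 8.45 × 10^-3 M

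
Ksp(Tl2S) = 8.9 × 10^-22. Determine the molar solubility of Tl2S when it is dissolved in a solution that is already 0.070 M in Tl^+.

s ≈ 1.8 × 10^-19 M

Tl2S(s) ⇌ 2 Tl^+(aq) + S^2-(aq)
Ksp = [Tl^+]^2[S^2-]
Let s = moles of Tl2S that dissolve per litre. [Tl^+] = 0.070 + 2s ≈ 0.070, [S^2-] = s (Ksp is small, so little additional dissolves).
Ksp ≈ (0.070)^2 × s
s = 1.8 × 10^-19 M
Check: 2s = 3.6 x 10^-19 ≪ 0.070, so the approximation is valid.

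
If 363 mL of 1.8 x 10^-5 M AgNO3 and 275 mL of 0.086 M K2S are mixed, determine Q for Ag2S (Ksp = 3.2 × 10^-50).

Total volume = 363 + 275 = 638 mL.
[Ag^+] = 1.8 × 10^-5 × (363/638) = 1.02 × 10^-5 M
[S^2-] = 8.6 x 10^-2 × (275/638) = 3.71 x 10^-2 M
Ag2S(s) ⇌ 2 Ag^+ + S^2-, so Q = [Ag^+]^2[S^2-]
Q = (1.02 x 10^-5)^2(3.71 × 10^-2) = 3.9 x 10^-12
Q > Ksp, so Ag2S will precipitate.

3.9e-12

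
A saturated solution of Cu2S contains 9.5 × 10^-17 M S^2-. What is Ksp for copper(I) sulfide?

Cu2S(s) <=> 2 Cu^+(aq) + S^2-(aq)
Stoichiometry gives [Cu^+] = (2/1)[S^2-] = 1.90 x 10^-16 M.
Ksp = [Cu^+]^2[S^2-]
Ksp = (1.90 × 10^-16)^2 × 9.5 x 10^-17 = 3.4 x 10^-48

Ksp = 3.4 × 10^-48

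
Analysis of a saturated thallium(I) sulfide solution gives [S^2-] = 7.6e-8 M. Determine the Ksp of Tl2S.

Ksp = 1.8 × 10^-21

Tl2S(s) ⇌ 2 Tl^+ + S^2-
Stoichiometry gives [Tl^+] = (2/1)[S^2-] = 1.52 × 10^-7 M.
Ksp = [Tl^+]^2[S^2-]
Ksp = (1.52 x 10^-7)^2 × 7.6 x 10^-8 = 1.8 x 10^-21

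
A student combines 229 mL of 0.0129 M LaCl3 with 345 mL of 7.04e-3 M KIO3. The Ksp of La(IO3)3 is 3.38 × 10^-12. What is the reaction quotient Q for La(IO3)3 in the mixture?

Total volume = 229 + 345 = 574 mL.
[La^3+] = 1.29 × 10^-2 × (229/574) = 5.147 x 10^-3 M
[IO3^-] = 7.04 × 10^-3 × (345/574) = 4.231 × 10^-3 M
La(IO3)3(s) <=> La^3+(aq) + 3 IO3^-(aq), so Q = [La^3+][IO3^-]^3
Q = (5.147 × 10^-3)(4.231 × 10^-3)^3 = 3.90 × 10^-10
Q > Ksp, so La(IO3)3 will precipitate.

Q ≈ 3.90 × 10^-10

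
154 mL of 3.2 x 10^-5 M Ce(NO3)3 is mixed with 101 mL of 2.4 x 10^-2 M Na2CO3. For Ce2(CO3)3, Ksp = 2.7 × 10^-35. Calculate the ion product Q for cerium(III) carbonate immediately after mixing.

Total volume = 154 + 101 = 255 mL.
[Ce^3+] = 3.2 × 10^-5 × (154/255) = 1.93 × 10^-5 M
[CO3^2-] = 2.4 × 10^-2 × (101/255) = 9.51 x 10^-3 M
Ce2(CO3)3(s) <=> 2 Ce^3+(aq) + 3 CO3^2-(aq), so Q = [Ce^3+]^2[CO3^2-]^3
Q = (1.93 × 10^-5)^2(9.51 × 10^-3)^3 = 3.2 x 10^-16
Q > Ksp, so Ce2(CO3)3 will precipitate.

Q = 3.2 x 10^-16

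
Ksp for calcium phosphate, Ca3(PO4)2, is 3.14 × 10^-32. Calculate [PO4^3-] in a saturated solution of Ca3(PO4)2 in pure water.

Ca3(PO4)2(s) <=> 3 Ca^2+ + 2 PO4^3-
Ksp = [Ca^2+]^3[PO4^3-]^2
With molar solubility s: [Ca^2+] = 3s, [PO4^3-] = 2s.
Substituting: Ksp = (3s)^3(2s)^2 = 108s^5
s^5 = 3.14 × 10^-32 / 108, so s = 1.962 × 10^-7 M
[PO4^3-] = 2s = 3.92 × 10^-7 M

[PO4^3-] = 3.92 x 10^-7 M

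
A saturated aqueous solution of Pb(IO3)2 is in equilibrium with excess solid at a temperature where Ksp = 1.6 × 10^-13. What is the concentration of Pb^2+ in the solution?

Pb(IO3)2(s) ⇌ Pb^2+(aq) + 2 IO3^-(aq)
Ksp = [Pb^2+][IO3^-]^2
If s mol/L of Pb(IO3)2 dissolves, [Pb^2+] = s and [IO3^-] = 2s.
Ksp = s(2s)^2 = 4s^3
s = (1.6 × 10^-13 / 4)^(1/3) = 3.42 × 10^-5 M
[Pb^2+] = s = 3.4 × 10^-5 M

3.4 × 10^-5 M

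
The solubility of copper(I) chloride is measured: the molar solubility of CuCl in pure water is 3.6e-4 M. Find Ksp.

Ksp ≈ 1.3 × 10^-7

CuCl(s) <=> Cu^+ + Cl^-
For each mole of CuCl that dissolves: [Cu^+] = s, [Cl^-] = s.
Ksp = [Cu^+][Cl^-]
Ksp = s^2
With s = 3.6 × 10^-4: Ksp = 1.3 x 10^-7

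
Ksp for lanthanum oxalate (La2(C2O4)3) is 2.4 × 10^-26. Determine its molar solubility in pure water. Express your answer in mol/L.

La2(C2O4)3(s) ⇌ 2 La^3+ + 3 C2O4^2-
Ksp = [La^3+]^2[C2O4^2-]^3
If s mol/L of La2(C2O4)3 dissolves, [La^3+] = 2s and [C2O4^2-] = 3s.
Ksp = (2s)^2(3s)^3 = 108s^5
s^5 = 2.4 × 10^-26 / 108, so s = 2.9 × 10^-6 M

2.9e-6 M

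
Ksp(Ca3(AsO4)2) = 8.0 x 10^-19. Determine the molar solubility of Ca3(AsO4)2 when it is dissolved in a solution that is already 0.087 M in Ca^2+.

s = 1.7 × 10^-8 M

Ca3(AsO4)2(s) ⇌ 3 Ca^2+ + 2 AsO4^3-
Ksp = [Ca^2+]^3[AsO4^3-]^2
If s mol/L dissolves here, [Ca^2+] = 0.087 + 3s ≈ 0.087, [AsO4^3-] = 2s (since the Ca^2+ already present dominates).
Ksp ≈ (0.087)^3 × (2s)^2
s = 1.7 x 10^-8 M
Check: 3s = 5.2 × 10^-8 ≪ 0.087, so the approximation is valid.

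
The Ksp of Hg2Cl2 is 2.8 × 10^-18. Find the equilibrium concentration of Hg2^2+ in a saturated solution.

[Hg2^2+] = 8.9 × 10^-7 M

Hg2Cl2(s) <=> Hg2^2+ + 2 Cl^-
Ksp = [Hg2^2+][Cl^-]^2
For each mole of Hg2Cl2 that dissolves: [Hg2^2+] = s, [Cl^-] = 2s.
So Ksp = s × (2s)^2 = 4s^3
s = (2.8 × 10^-18 / 4)^(1/3) = 8.88 × 10^-7 M
[Hg2^2+] = s = 8.9 x 10^-7 M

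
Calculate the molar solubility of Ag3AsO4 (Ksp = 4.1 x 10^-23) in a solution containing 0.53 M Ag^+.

s = 2.8 × 10^-22 M

Ag3AsO4(s) ⇌ 3 Ag^+ + AsO4^3-
Ksp = [Ag^+]^3[AsO4^3-]
Let s be the molar solubility in this solution. [Ag^+] = 0.53 + 3s ≈ 0.53, [AsO4^3-] = s (common-ion effect: Ag^+ is already 0.53 M).
Ksp ≈ (0.53)^3 × s
s = 2.8 × 10^-22 M
Check: 3s = 8.3 × 10^-22 ≪ 0.53, so the approximation is valid.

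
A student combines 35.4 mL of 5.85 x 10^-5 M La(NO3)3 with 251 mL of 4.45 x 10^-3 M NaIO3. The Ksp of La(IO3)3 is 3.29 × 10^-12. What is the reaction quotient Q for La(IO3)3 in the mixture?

Total volume = 35.4 + 251 = 286.4 mL.
[La^3+] = 5.85 x 10^-5 × (35.4/286.4) = 7.231 x 10^-6 M
[IO3^-] = 4.45 x 10^-3 × (251/286.4) = 3.900 × 10^-3 M
La(IO3)3(s) ⇌ La^3+ + 3 IO3^-, so Q = [La^3+][IO3^-]^3
Q = (7.231 x 10^-6)(3.900 × 10^-3)^3 = 4.29 × 10^-13
Q < Ksp, so no precipitate of La(IO3)3 forms.

4.29 × 10^-13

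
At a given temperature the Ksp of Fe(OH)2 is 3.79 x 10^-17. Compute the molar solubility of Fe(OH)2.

2.12 x 10^-6 M

Fe(OH)2(s) <=> Fe^2+ + 2 OH^-
Ksp = [Fe^2+][OH^-]^2
Let s = molar solubility. Then [Fe^2+] = s and [OH^-] = 2s.
Ksp = s(2s)^2 = 4s^3
s = (3.79 x 10^-17 / 4)^(1/3) = 2.12 × 10^-6 M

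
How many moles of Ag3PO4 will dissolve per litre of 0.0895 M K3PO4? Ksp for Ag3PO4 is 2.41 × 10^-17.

s ≈ 2.15e-6 M

Ag3PO4(s) <=> 3 Ag^+ + PO4^3-
Ksp = [Ag^+]^3[PO4^3-]
If s mol/L dissolves here, [Ag^+] = 3s, [PO4^3-] = 0.0895 + s ≈ 0.0895 (since PO4^3- from K3PO4 dominates).
Ksp ≈ (3s)^3 × 0.0895
s = 2.15 × 10^-6 M
Check: s = 2.2 × 10^-6 ≪ 0.0895, so the approximation is valid.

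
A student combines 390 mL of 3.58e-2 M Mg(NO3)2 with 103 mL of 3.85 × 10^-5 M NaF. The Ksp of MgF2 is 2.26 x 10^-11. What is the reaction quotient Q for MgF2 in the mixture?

Total volume = 390 + 103 = 493 mL.
[Mg^2+] = 3.58 × 10^-2 × (390/493) = 2.832 × 10^-2 M
[F^-] = 3.85 x 10^-5 × (103/493) = 8.044 × 10^-6 M
MgF2(s) ⇌ Mg^2+(aq) + 2 F^-(aq), so Q = [Mg^2+][F^-]^2
Q = (2.832 × 10^-2)(8.044 x 10^-6)^2 = 1.83 × 10^-12
Q < Ksp, so no precipitate of MgF2 forms.

Q = 1.83 x 10^-12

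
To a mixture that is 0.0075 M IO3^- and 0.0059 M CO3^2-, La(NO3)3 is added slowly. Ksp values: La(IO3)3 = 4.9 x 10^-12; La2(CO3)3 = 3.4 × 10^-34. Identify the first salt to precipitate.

La2(CO3)3

Precipitation of each salt starts when its ion product equals its Ksp.
For La(IO3)3: 4.9 x 10^-12 = (0.0075)^3 × [La^3+]  ⇒  [La^3+] = 1.2 x 10^-5 M.
For La2(CO3)3: 3.4 × 10^-34 = (0.0059)^3 × [La^3+]^2  ⇒  [La^3+] = 4.1 × 10^-14 M.
The salt with the lower threshold [La^3+] precipitates first: La2(CO3)3.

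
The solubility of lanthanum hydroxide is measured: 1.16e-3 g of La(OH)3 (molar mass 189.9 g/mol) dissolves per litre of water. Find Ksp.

Molar solubility s = (1.16 × 10^-3 g/L) / (189.9 g/mol) = 6.108 x 10^-6 M.
La(OH)3(s) ⇌ La^3+(aq) + 3 OH^-(aq)
Let s = molar solubility. Then [La^3+] = s and [OH^-] = 3s.
Ksp = [La^3+][OH^-]^3
So Ksp = s × (3s)^3 = 27s^4
With s = 6.108 × 10^-6: Ksp = 3.76 × 10^-20

3.76 x 10^-20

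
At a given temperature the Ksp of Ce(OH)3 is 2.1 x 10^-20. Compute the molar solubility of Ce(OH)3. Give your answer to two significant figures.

Ce(OH)3(s) ⇌ Ce^3+ + 3 OH^-
Ksp = [Ce^3+][OH^-]^3
If s mol/L of Ce(OH)3 dissolves, [Ce^3+] = s and [OH^-] = 3s.
So Ksp = s × (3s)^3 = 27s^4
s^4 = 2.1 x 10^-20 / 27, so s = 5.3 x 10^-6 M

5.3 × 10^-6 M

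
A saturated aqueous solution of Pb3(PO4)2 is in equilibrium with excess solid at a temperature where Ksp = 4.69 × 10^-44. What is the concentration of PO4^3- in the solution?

Pb3(PO4)2(s) <=> 3 Pb^2+ + 2 PO4^3-
Ksp = [Pb^2+]^3[PO4^3-]^2
Let s = molar solubility. Then [Pb^2+] = 3s and [PO4^3-] = 2s.
So Ksp = (3s)^3 × (2s)^2 = 108s^5
s^5 = 4.69 × 10^-44 / 108, so s = 8.463 × 10^-10 M
[PO4^3-] = 2s = 1.69 x 10^-9 M

[PO4^3-] = 1.69 x 10^-9 M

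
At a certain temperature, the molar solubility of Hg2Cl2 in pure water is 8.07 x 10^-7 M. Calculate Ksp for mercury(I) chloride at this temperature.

Hg2Cl2(s) ⇌ Hg2^2+ + 2 Cl^-
Let s = molar solubility. Then [Hg2^2+] = s and [Cl^-] = 2s.
Ksp = [Hg2^2+][Cl^-]^2
So Ksp = s × (2s)^2 = 4s^3
With s = 8.07 x 10^-7: Ksp = 2.10 x 10^-18

Ksp ≈ 2.10 × 10^-18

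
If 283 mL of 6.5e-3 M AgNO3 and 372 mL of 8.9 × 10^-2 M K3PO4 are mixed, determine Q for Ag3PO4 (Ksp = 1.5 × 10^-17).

Total volume = 283 + 372 = 655 mL.
[Ag^+] = 6.5 × 10^-3 × (283/655) = 2.81 × 10^-3 M
[PO4^3-] = 8.9 x 10^-2 × (372/655) = 5.05 × 10^-2 M
Ag3PO4(s) <=> 3 Ag^+ + PO4^3-, so Q = [Ag^+]^3[PO4^3-]
Q = (2.81 × 10^-3)^3(5.05 x 10^-2) = 1.1 × 10^-9
Q > Ksp, so Ag3PO4 will precipitate.

1.1e-9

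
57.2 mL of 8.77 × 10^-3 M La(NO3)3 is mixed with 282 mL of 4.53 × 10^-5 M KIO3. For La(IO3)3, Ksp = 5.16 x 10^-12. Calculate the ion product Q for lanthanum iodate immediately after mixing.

Total volume = 57.2 + 282 = 339.2 mL.
[La^3+] = 8.77 x 10^-3 × (57.2/339.2) = 1.479 × 10^-3 M
[IO3^-] = 4.53 × 10^-5 × (282/339.2) = 3.766 × 10^-5 M
La(IO3)3(s) ⇌ La^3+(aq) + 3 IO3^-(aq), so Q = [La^3+][IO3^-]^3
Q = (1.479 × 10^-3)(3.766 x 10^-5)^3 = 7.90 × 10^-17
Q < Ksp, so no precipitate of La(IO3)3 forms.

Q ≈ 7.90 x 10^-17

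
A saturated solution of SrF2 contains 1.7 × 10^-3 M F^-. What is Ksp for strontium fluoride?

Ksp ≈ 2.5 × 10^-9

SrF2(s) ⇌ Sr^2+ + 2 F^-
Stoichiometry gives [Sr^2+] = (1/2)[F^-] = 8.50 x 10^-4 M.
Ksp = [Sr^2+][F^-]^2
Ksp = 8.50 × 10^-4 × (1.7 × 10^-3)^2 = 2.5 × 10^-9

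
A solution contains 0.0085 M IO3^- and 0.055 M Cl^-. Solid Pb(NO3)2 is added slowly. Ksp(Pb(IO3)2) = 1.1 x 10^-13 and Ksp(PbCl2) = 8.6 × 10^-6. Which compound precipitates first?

Pb(IO3)2

Precipitation of each salt starts when its ion product equals its Ksp.
For Pb(IO3)2: 1.1 x 10^-13 = (0.0085)^2 × [Pb^2+]  ⇒  [Pb^2+] = 1.5 x 10^-9 M.
For PbCl2: 8.6 × 10^-6 = (0.055)^2 × [Pb^2+]  ⇒  [Pb^2+] = 2.8 × 10^-3 M.
The salt with the lower threshold [Pb^2+] precipitates first: Pb(IO3)2.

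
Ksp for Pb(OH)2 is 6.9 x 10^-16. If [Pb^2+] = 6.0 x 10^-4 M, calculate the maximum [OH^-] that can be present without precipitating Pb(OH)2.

1.1e-6 M

Pb(OH)2(s) <=> Pb^2+(aq) + 2 OH^-(aq)
Ksp = [Pb^2+][OH^-]^2
Precipitation begins when Q = Ksp. With [Pb^2+] = 6.0 x 10^-4 M:
6.9 x 10^-16 = (6.0 x 10^-4) × [OH^-]^2
[OH^-] = (6.9 x 10^-16 / 6.0 × 10^-4)^(1/2) = 1.1 × 10^-6 M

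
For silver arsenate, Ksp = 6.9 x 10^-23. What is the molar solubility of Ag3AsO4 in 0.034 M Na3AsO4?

s = 4.2 × 10^-8 M

Ag3AsO4(s) ⇌ 3 Ag^+(aq) + AsO4^3-(aq)
Ksp = [Ag^+]^3[AsO4^3-]
If s mol/L dissolves here, [Ag^+] = 3s, [AsO4^3-] = 0.034 + s ≈ 0.034 (Ksp is small, so little additional dissolves).
Ksp ≈ (3s)^3 × 0.034
s = 4.2 × 10^-8 M
Check: s = 4.2 × 10^-8 ≪ 0.034, so the approximation is valid.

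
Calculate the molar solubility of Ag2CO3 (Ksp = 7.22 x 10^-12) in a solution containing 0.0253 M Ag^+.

Ag2CO3(s) ⇌ 2 Ag^+(aq) + CO3^2-(aq)
Ksp = [Ag^+]^2[CO3^2-]
Let s be the molar solubility in this solution. [Ag^+] = 0.0253 + 2s ≈ 0.0253, [CO3^2-] = s (since the Ag^+ already present dominates).
Ksp ≈ (0.0253)^2 × s
s = 1.13 × 10^-8 M
Check: 2s = 2.3 x 10^-8 ≪ 0.0253, so the approximation is valid.

s = 1.13e-8 M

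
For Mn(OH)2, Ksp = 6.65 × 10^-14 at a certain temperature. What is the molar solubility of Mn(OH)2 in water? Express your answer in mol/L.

2.55e-5 M

Mn(OH)2(s) ⇌ Mn^2+ + 2 OH^-
Ksp = [Mn^2+][OH^-]^2
For each mole of Mn(OH)2 that dissolves: [Mn^2+] = s, [OH^-] = 2s.
Ksp = s(2s)^2 = 4s^3
s^3 = 6.65 × 10^-14 / 4, so s = 2.55 x 10^-5 M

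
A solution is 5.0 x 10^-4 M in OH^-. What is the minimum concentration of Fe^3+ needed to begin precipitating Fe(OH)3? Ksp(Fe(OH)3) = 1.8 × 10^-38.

[Fe^3+] = 1.4e-28 M

Fe(OH)3(s) ⇌ Fe^3+(aq) + 3 OH^-(aq)
Ksp = [Fe^3+][OH^-]^3
Precipitation begins when Q = Ksp. With [OH^-] = 5.0 x 10^-4 M:
1.8 × 10^-38 = (5.0 x 10^-4)^3 × [Fe^3+]
[Fe^3+] = (1.8 × 10^-38 / 1.25 × 10^-10) = 1.4 × 10^-28 M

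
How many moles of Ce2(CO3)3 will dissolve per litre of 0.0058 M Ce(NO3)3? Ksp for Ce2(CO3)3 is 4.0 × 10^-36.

Ce2(CO3)3(s) <=> 2 Ce^3+ + 3 CO3^2-
Ksp = [Ce^3+]^2[CO3^2-]^3
If s mol/L dissolves here, [Ce^3+] = 0.0058 + 2s ≈ 0.0058, [CO3^2-] = 3s (since Ce^3+ from Ce(NO3)3 dominates).
Ksp ≈ (0.0058)^2 × (3s)^3
s = 1.6 x 10^-11 M
Check: 2s = 3.3 x 10^-11 ≪ 0.0058, so the approximation is valid.

s = 1.6 x 10^-11 M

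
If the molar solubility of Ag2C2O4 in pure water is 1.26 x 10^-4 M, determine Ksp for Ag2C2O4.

8.00 × 10^-12

Ag2C2O4(s) ⇌ 2 Ag^+ + C2O4^2-
If s mol/L of Ag2C2O4 dissolves, [Ag^+] = 2s and [C2O4^2-] = s.
Ksp = [Ag^+]^2[C2O4^2-]
Substituting: Ksp = (2s)^2s = 4s^3
Ksp = 4 × (1.26 × 10^-4)^3 = 8.00 x 10^-12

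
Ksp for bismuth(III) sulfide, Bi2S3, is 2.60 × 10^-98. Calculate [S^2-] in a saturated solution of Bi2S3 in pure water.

Bi2S3(s) <=> 2 Bi^3+ + 3 S^2-
Ksp = [Bi^3+]^2[S^2-]^3
With molar solubility s: [Bi^3+] = 2s, [S^2-] = 3s.
Substituting: Ksp = (2s)^2(3s)^3 = 108s^5
s^5 = 2.60 × 10^-98 / 108, so s = 1.192 x 10^-20 M
[S^2-] = 3s = 3.58 x 10^-20 M

[S^2-] = 3.58e-20 M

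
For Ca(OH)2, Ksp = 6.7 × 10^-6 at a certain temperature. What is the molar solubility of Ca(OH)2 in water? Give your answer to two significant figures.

s ≈ 1.2e-2 M

Ca(OH)2(s) ⇌ Ca^2+(aq) + 2 OH^-(aq)
Ksp = [Ca^2+][OH^-]^2
With molar solubility s: [Ca^2+] = s, [OH^-] = 2s.
Substituting: Ksp = s(2s)^2 = 4s^3
s^3 = 6.7 × 10^-6 / 4, so s = 1.2 × 10^-2 M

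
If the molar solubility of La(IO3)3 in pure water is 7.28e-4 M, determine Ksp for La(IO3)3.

7.58e-12

La(IO3)3(s) ⇌ La^3+(aq) + 3 IO3^-(aq)
If s mol/L of La(IO3)3 dissolves, [La^3+] = s and [IO3^-] = 3s.
Ksp = [La^3+][IO3^-]^3
Ksp = s(3s)^3 = 27s^4
With s = 7.28 × 10^-4: Ksp = 7.58 × 10^-12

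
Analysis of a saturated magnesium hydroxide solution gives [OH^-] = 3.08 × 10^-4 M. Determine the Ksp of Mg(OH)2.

Mg(OH)2(s) ⇌ Mg^2+ + 2 OH^-
Stoichiometry gives [Mg^2+] = (1/2)[OH^-] = 1.540 x 10^-4 M.
Ksp = [Mg^2+][OH^-]^2
Ksp = 1.540 x 10^-4 × (3.08 x 10^-4)^2 = 1.46 x 10^-11

Ksp = 1.46 × 10^-11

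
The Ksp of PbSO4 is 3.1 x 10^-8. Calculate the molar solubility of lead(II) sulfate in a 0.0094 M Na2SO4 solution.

s ≈ 3.3 × 10^-6 M

PbSO4(s) ⇌ Pb^2+(aq) + SO4^2-(aq)
Ksp = [Pb^2+][SO4^2-]
Let s = moles of PbSO4 that dissolve per litre. [Pb^2+] = s, [SO4^2-] = 0.0094 + s ≈ 0.0094 (since SO4^2- from Na2SO4 dominates).
Ksp ≈ s × 0.0094
s = 3.3 x 10^-6 M
Check: s = 3.3 × 10^-6 ≪ 0.0094, so the approximation is valid.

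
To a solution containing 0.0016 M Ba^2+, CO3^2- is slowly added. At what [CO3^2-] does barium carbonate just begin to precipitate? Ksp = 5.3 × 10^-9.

3.3e-6 M

BaCO3(s) ⇌ Ba^2+(aq) + CO3^2-(aq)
Ksp = [Ba^2+][CO3^2-]
Precipitation begins when Q = Ksp. With [Ba^2+] = 0.0016 M:
5.3 × 10^-9 = (0.0016) × [CO3^2-]
[CO3^2-] = (5.3 × 10^-9 / 1.6 × 10^-3) = 3.3 × 10^-6 M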